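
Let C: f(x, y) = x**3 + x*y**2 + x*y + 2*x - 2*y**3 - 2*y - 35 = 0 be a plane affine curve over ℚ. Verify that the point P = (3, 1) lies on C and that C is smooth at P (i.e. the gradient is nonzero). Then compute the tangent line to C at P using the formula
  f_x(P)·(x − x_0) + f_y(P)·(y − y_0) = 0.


Tangent line at P: 31*x + y - 94 = 0.

Step 1: f(3, 1) = 0, so P lies on C.
Step 2: partial derivatives
  f_x(x, y) = 3*x**2 + y**2 + y + 2, f_y(x, y) = 2*x*y + x - 6*y**2 - 2.
  f_x(P) = 31, f_y(P) = 1 (gradient nonzero, so P is smooth).
Step 3: tangent line at P: 31·(x − 3) + 1·(y − 1) = 0.
Expanding: 31*x + y - 94 = 0.


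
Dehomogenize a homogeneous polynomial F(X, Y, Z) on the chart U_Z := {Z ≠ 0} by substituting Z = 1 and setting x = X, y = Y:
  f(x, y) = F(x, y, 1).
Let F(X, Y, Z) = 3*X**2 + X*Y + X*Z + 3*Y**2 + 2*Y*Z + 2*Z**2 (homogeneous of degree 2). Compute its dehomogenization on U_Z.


f(x, y) = 3*x**2 + x*y + x + 3*y**2 + 2*y + 2

On U_Z we set Z = 1. Each monomial c·X^i·Y^j·Z^k in F becomes c·x^i·y^j·1^k = c·x^i·y^j.
Substituting Z = 1: F(X, Y, 1) = 3*x**2 + x*y + x + 3*y**2 + 2*y + 2.
Note: deg(f) ≤ deg(F) = 2; strict inequality happens when F is divisible by Z (lost terms).


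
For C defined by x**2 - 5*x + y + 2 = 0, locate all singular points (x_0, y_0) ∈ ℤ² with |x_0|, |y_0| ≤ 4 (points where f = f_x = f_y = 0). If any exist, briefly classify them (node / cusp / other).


No singular points in the scanned grid; C is smooth there.

Compute partial derivatives:
  f_x = 2*x - 5.
  f_y = 1.
f_y = 1 is a nonzero constant, so f_y never vanishes: no point (x, y) can satisfy f = f_x = f_y = 0. In particular no (x, y) ∈ {−4, ..., 4}² is singular; the curve is smooth.


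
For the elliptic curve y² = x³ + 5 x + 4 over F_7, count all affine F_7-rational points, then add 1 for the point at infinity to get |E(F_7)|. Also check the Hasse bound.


Affine points = {(0, 2), (0, 5), (2, 1), (2, 6), (3, 2), (3, 5), (4, 2), (4, 5), (5, 0)}; affine count = 9; |E(F_7)| = 10.

Discriminant check: Δ ∝ 4a³ + 27b² = 4·5³ + 27·4² = 4·125 + 27·16 ≡ 1 (mod 7). Nonzero ⇒ E is nonsingular.
For each x ∈ F_7, compute rhs = x³ + 5·x + 4 mod 7, then count y ∈ F_7 with y² ≡ rhs.
  x = 0: rhs = 4, matching y values: 2, 5 (2 points).
  x = 1: rhs = 3, matching y values: none (0 points).
  x = 2: rhs = 1, matching y values: 1, 6 (2 points).
  x = 3: rhs = 4, matching y values: 2, 5 (2 points).
  x = 4: rhs = 4, matching y values: 2, 5 (2 points).
  x = 5: rhs = 0, matching y values: 0 (1 points).
  x = 6: rhs = 5, matching y values: none (0 points).
Total affine count: 9.
Full point count |E(F_7)| = 9 + 1 = 10.
Hasse bound: |10 − (7+1)| = |2| = 2 ≤ 2√7 ≈ 5.2915 ✓.


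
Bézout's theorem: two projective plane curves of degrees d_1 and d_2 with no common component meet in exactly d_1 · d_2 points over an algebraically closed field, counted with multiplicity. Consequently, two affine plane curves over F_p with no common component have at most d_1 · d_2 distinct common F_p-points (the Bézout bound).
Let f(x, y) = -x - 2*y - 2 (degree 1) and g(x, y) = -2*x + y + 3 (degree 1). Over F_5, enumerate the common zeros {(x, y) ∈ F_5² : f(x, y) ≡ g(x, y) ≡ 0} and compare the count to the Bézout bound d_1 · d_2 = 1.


Common zeros: ∅; count = 0; Bézout bound = 1.

deg(f) = 1, deg(g) = 1, so Bézout bound = 1.
Scan x ∈ F_5. For each x, list the y ∈ F_5 with f(x, y) ≡ 0 and those with g(x, y) ≡ 0 (mod 5); the common zeros in that column are the intersection.
  x = 0: f ≡ 0 at y ∈ {4}; g ≡ 0 at y ∈ {2}; common: ∅.
  x = 1: f ≡ 0 at y ∈ {1}; g ≡ 0 at y ∈ {4}; common: ∅.
  x = 2: f ≡ 0 at y ∈ {3}; g ≡ 0 at y ∈ {1}; common: ∅.
  x = 3: f ≡ 0 at y ∈ {0}; g ≡ 0 at y ∈ {3}; common: ∅.
  x = 4: f ≡ 0 at y ∈ {2}; g ≡ 0 at y ∈ {0}; common: ∅.
Collecting: common zeros = ∅, so the count is 0.
Comparison with the Bézout bound: 0 ≤ 1 = deg(f)·deg(g), as expected for curves with no common component (the affine F_5-count falls short of the bound because intersections may lie at infinity, over extension fields, or carry multiplicity).


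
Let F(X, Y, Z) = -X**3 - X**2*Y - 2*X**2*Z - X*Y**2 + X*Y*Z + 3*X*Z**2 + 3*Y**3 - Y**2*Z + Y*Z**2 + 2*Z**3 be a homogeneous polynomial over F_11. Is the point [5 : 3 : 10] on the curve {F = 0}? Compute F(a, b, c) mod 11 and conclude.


F(5,3,10) ≡ 6 (mod 11); P is NOT on the curve.

Evaluate F(5, 3, 10) term-by-term (mod 11).
  -X**3 ↦ -1·125·1·1 = -125
  -X**2*Y ↦ -1·25·3·1 = -75
  -2*X**2*Z ↦ -2·25·1·10 = -500
  -X*Y**2 ↦ -1·5·9·1 = -45
  X*Y*Z ↦ 1·5·3·10 = 150
  3*X*Z**2 ↦ 3·5·1·100 = 1500
  3*Y**3 ↦ 3·1·27·1 = 81
  -Y**2*Z ↦ -1·1·9·10 = -90
  Y*Z**2 ↦ 1·1·3·100 = 300
  2*Z**3 ↦ 2·1·1·1000 = 2000
Sum: F(5, 3, 10) = (-125) + (-75) + (-500) + (-45) + (150) + (1500) + (81) + (-90) + (300) + (2000) = 3196.
Reducing mod 11: 3196 ≡ 6 (mod 11).
Since F(a, b, c) ≡ 6 ≠ 0 (mod 11), P does NOT lie on the curve.


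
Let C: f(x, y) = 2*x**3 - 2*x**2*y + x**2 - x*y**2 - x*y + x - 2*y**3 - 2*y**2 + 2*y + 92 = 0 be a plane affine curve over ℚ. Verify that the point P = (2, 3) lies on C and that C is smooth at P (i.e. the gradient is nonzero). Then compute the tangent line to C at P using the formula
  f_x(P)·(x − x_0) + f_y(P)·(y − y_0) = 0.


Tangent line at P: -7*x - 86*y + 272 = 0.

Step 1: f(2, 3) = 0, so P lies on C.
Step 2: partial derivatives
  f_x(x, y) = 6*x**2 - 4*x*y + 2*x - y**2 - y + 1, f_y(x, y) = -2*x**2 - 2*x*y - x - 6*y**2 - 4*y + 2.
  f_x(P) = -7, f_y(P) = -86 (gradient nonzero, so P is smooth).
Step 3: tangent line at P: -7·(x − 2) + -86·(y − 3) = 0.
Expanding: -7*x - 86*y + 272 = 0.


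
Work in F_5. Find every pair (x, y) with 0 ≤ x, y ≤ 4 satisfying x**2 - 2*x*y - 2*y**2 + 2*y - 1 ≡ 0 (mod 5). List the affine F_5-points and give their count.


Affine F_5-points: {(0, 2), (0, 4), (1, 0), (3, 4), (4, 0), (4, 2)}; count = 6.

For each of the 25 pairs (x, y) ∈ F_5², evaluate f(x, y) mod 5. Record the zeros.
  x = 0: [0↦4, 1↦4, 2↦0, 3↦2, 4↦0]  zeros at y ∈ {2, 4}
  x = 1: [0↦0, 1↦3, 2↦2, 3↦2, 4↦3]  zeros at y ∈ {0}
  x = 2: [0↦3, 1↦4, 2↦1, 3↦4, 4↦3]  zeros at y ∈ ∅
  x = 3: [0↦3, 1↦2, 2↦2, 3↦3, 4↦0]  zeros at y ∈ {4}
  x = 4: [0↦0, 1↦2, 2↦0, 3↦4, 4↦4]  zeros at y ∈ {0, 2}
Collecting zeros: affine points = {(0, 2), (0, 4), (1, 0), (3, 4), (4, 0), (4, 2)}.
Total count |C(F_5)_aff| = 6.


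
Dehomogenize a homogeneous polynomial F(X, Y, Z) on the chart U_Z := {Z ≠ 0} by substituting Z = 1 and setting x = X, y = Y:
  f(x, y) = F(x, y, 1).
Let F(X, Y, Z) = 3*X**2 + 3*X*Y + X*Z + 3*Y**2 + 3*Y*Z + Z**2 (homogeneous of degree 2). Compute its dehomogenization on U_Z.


f(x, y) = 3*x**2 + 3*x*y + x + 3*y**2 + 3*y + 1

On U_Z we set Z = 1. Each monomial c·X^i·Y^j·Z^k in F becomes c·x^i·y^j·1^k = c·x^i·y^j.
Substituting Z = 1: F(X, Y, 1) = 3*x**2 + 3*x*y + x + 3*y**2 + 3*y + 1.
Note: deg(f) ≤ deg(F) = 2; strict inequality happens when F is divisible by Z (lost terms).


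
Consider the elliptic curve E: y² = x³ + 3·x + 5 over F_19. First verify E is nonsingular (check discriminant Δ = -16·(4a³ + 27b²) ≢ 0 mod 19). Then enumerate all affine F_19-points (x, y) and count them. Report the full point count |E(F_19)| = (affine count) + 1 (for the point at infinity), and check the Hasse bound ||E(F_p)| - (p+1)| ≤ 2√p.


Affine points = {(0, 9), (0, 10), (1, 3), (1, 16), (2, 0), (4, 9), (4, 10), (6, 7), (6, 12), (8, 3), (8, 16), (9, 1), (9, 18), (10, 3), (10, 16), (11, 1), (11, 18), (14, 6), (14, 13), (15, 9), (15, 10), (16, 8), (16, 11), (18, 1), (18, 18)}; affine count = 25; |E(F_19)| = 26.

Discriminant check: Δ ∝ 4a³ + 27b² = 4·3³ + 27·5² = 4·27 + 27·25 ≡ 4 (mod 19). Nonzero ⇒ E is nonsingular.
For each x ∈ F_19, compute rhs = x³ + 3·x + 5 mod 19, then count y ∈ F_19 with y² ≡ rhs.
  x = 0: rhs = 5, matching y values: 9, 10 (2 points).
  x = 1: rhs = 9, matching y values: 3, 16 (2 points).
  x = 2: rhs = 0, matching y values: 0 (1 points).
  x = 3: rhs = 3, matching y values: none (0 points).
  x = 4: rhs = 5, matching y values: 9, 10 (2 points).
  x = 5: rhs = 12, matching y values: none (0 points).
  x = 6: rhs = 11, matching y values: 7, 12 (2 points).
  x = 7: rhs = 8, matching y values: none (0 points).
  x = 8: rhs = 9, matching y values: 3, 16 (2 points).
  x = 9: rhs = 1, matching y values: 1, 18 (2 points).
  x = 10: rhs = 9, matching y values: 3, 16 (2 points).
  x = 11: rhs = 1, matching y values: 1, 18 (2 points).
  x = 12: rhs = 2, matching y values: none (0 points).
  x = 13: rhs = 18, matching y values: none (0 points).
  x = 14: rhs = 17, matching y values: 6, 13 (2 points).
  x = 15: rhs = 5, matching y values: 9, 10 (2 points).
  x = 16: rhs = 7, matching y values: 8, 11 (2 points).
  x = 17: rhs = 10, matching y values: none (0 points).
  x = 18: rhs = 1, matching y values: 1, 18 (2 points).
Total affine count: 25.
Full point count |E(F_19)| = 25 + 1 = 26.
Hasse bound: |26 − (19+1)| = |6| = 6 ≤ 2√19 ≈ 8.7178 ✓.


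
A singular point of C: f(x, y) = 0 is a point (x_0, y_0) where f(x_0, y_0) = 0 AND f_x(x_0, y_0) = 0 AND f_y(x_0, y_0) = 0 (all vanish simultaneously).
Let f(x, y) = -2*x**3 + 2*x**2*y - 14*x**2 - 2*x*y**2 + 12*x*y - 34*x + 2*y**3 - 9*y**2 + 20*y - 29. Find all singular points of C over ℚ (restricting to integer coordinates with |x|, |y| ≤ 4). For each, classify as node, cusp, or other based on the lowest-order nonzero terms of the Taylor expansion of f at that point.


Singular points: {(-2, 1)}; classification: cusp.

Compute partial derivatives:
  f_x = -6*x**2 + 4*x*y - 28*x - 2*y**2 + 12*y - 34.
  f_y = 2*x**2 - 4*x*y + 12*x + 6*y**2 - 18*y + 20.
Scan x_0 ∈ {−4, ..., 4}. For each x_0, f_y(x_0, y) is a polynomial in y; find its integer roots y ∈ {−4, ..., 4}, then test f_x and f at those candidates.
  x = -4: f_y(-4, y) = 6*y**2 - 2*y + 4; no integer root y with |y| ≤ 4.
  x = -3: f_y(-3, y) = 6*y**2 - 6*y + 2; no integer root y with |y| ≤ 4.
  x = -2: f_y(-2, y) = 6*y**2 - 10*y + 4; vanishes at y ∈ {1}. (-2, 1): f_x = 0, f = 0 — SINGULAR.
  x = -1: f_y(-1, y) = 6*y**2 - 14*y + 10; no integer root y with |y| ≤ 4.
  x = 0: f_y(0, y) = 6*y**2 - 18*y + 20; no integer root y with |y| ≤ 4.
  x = 1: f_y(1, y) = 6*y**2 - 22*y + 34; no integer root y with |y| ≤ 4.
  x = 2: f_y(2, y) = 6*y**2 - 26*y + 52; no integer root y with |y| ≤ 4.
  x = 3: f_y(3, y) = 6*y**2 - 30*y + 74; no integer root y with |y| ≤ 4.
  x = 4: f_y(4, y) = 6*y**2 - 34*y + 100; no integer root y with |y| ≤ 4.
Only singular point on the grid: (-2, 1).
Classify: substitute x = -2 + u, y = 1 + v and expand: f = -2*u**3 + 2*u**2*v - 2*u*v**2 + 2*v**3 + v**2.
No constant or linear terms (consistent with a singular point). Quadratic part: v**2. Cubic part: -2*u**3 + 2*u**2*v - 2*u*v**2 + 2*v**3.
The quadratic part v**2 is a perfect square, so there is a single (double) tangent line v = 0, i.e. y = 1. Restricting the cubic part to that line (v = 0) leaves -2*u**3 ≠ 0, so f is not divisible by v and the branch is v² ≈ 2*u**3 to lowest order — this is a cusp.
Classification: cusp.


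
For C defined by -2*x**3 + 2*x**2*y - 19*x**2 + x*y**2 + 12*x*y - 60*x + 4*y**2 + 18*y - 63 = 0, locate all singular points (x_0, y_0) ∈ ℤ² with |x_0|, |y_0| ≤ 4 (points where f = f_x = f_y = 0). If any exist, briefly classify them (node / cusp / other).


Singular points: {(-3, 0)}; classification: node.

Compute partial derivatives:
  f_x = -6*x**2 + 4*x*y - 38*x + y**2 + 12*y - 60.
  f_y = 2*x**2 + 2*x*y + 12*x + 8*y + 18.
Scan x_0 ∈ {−4, ..., 4}. For each x_0, f_y(x_0, y) is a polynomial in y; find its integer roots y ∈ {−4, ..., 4}, then test f_x and f at those candidates.
  x = -4: f_y(-4, y) = 2; no integer root y with |y| ≤ 4.
  x = -3: f_y(-3, y) = 2*y; vanishes at y ∈ {0}. (-3, 0): f_x = 0, f = 0 — SINGULAR.
  x = -2: f_y(-2, y) = 4*y + 2; no integer root y with |y| ≤ 4.
  x = -1: f_y(-1, y) = 6*y + 8; no integer root y with |y| ≤ 4.
  x = 0: f_y(0, y) = 8*y + 18; no integer root y with |y| ≤ 4.
  x = 1: f_y(1, y) = 10*y + 32; no integer root y with |y| ≤ 4.
  x = 2: f_y(2, y) = 12*y + 50; no integer root y with |y| ≤ 4.
  x = 3: f_y(3, y) = 14*y + 72; no integer root y with |y| ≤ 4.
  x = 4: f_y(4, y) = 16*y + 98; no integer root y with |y| ≤ 4.
Only singular point on the grid: (-3, 0).
Classify: substitute x = -3 + u, y = 0 + v and expand: f = -2*u**3 + 2*u**2*v - u**2 + u*v**2 + v**2.
No constant or linear terms (consistent with a singular point). Quadratic part: -u**2 + v**2. Cubic part: -2*u**3 + 2*u**2*v + u*v**2.
The quadratic part v**2 - u**2 = (v − u)(v + u) splits into two distinct linear factors, so there are two distinct tangent lines y − 0 = ±(x − -3) — this is a node (ordinary double point).
Classification: node.


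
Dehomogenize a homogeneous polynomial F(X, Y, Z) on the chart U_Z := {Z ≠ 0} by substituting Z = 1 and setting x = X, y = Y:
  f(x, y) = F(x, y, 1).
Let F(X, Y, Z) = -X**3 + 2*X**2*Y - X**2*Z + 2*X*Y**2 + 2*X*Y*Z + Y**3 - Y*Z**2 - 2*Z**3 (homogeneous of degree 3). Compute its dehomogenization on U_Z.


f(x, y) = -x**3 + 2*x**2*y - x**2 + 2*x*y**2 + 2*x*y + y**3 - y - 2

On U_Z we set Z = 1. Each monomial c·X^i·Y^j·Z^k in F becomes c·x^i·y^j·1^k = c·x^i·y^j.
Substituting Z = 1: F(X, Y, 1) = -x**3 + 2*x**2*y - x**2 + 2*x*y**2 + 2*x*y + y**3 - y - 2.
Note: deg(f) ≤ deg(F) = 3; strict inequality happens when F is divisible by Z (lost terms).


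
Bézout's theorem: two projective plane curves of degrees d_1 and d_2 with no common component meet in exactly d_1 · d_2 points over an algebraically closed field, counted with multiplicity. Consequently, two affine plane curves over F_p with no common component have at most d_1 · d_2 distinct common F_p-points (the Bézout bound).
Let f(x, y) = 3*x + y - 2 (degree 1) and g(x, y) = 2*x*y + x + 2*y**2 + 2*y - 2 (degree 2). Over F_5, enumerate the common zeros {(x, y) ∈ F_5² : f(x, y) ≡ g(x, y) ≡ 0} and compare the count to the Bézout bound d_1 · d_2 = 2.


Common zeros: {(0, 2)}; count = 1; Bézout bound = 2.

deg(f) = 1, deg(g) = 2, so Bézout bound = 2.
Scan x ∈ F_5. For each x, list the y ∈ F_5 with f(x, y) ≡ 0 and those with g(x, y) ≡ 0 (mod 5); the common zeros in that column are the intersection.
  x = 0: f ≡ 0 at y ∈ {2}; g ≡ 0 at y ∈ {2}; common: {2}.
  x = 1: f ≡ 0 at y ∈ {4}; g ≡ 0 at y ∈ {1, 2}; common: ∅.
  x = 2: f ≡ 0 at y ∈ {1}; g ≡ 0 at y ∈ {0, 2}; common: ∅.
  x = 3: f ≡ 0 at y ∈ {3}; g ≡ 0 at y ∈ {2, 4}; common: ∅.
  x = 4: f ≡ 0 at y ∈ {0}; g ≡ 0 at y ∈ {2, 3}; common: ∅.
Collecting: common zeros = {(0, 2)}, so the count is 1.
Comparison with the Bézout bound: 1 ≤ 2 = deg(f)·deg(g), as expected for curves with no common component (the affine F_5-count falls short of the bound because intersections may lie at infinity, over extension fields, or carry multiplicity).


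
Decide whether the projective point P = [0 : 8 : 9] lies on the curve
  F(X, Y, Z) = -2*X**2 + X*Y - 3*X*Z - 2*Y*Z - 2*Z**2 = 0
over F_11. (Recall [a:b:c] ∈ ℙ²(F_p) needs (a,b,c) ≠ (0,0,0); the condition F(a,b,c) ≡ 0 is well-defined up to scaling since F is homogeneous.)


F(0,8,9) ≡ 2 (mod 11); P is NOT on the curve.

Evaluate F(0, 8, 9) term-by-term (mod 11).
  -2*X**2 ↦ -2·0·1·1 = 0
  X*Y ↦ 1·0·8·1 = 0
  -3*X*Z ↦ -3·0·1·9 = 0
  -2*Y*Z ↦ -2·1·8·9 = -144
  -2*Z**2 ↦ -2·1·1·81 = -162
Sum: F(0, 8, 9) = (0) + (0) + (0) + (-144) + (-162) = -306.
Reducing mod 11: -306 ≡ 2 (mod 11).
Since F(a, b, c) ≡ 2 ≠ 0 (mod 11), P does NOT lie on the curve.


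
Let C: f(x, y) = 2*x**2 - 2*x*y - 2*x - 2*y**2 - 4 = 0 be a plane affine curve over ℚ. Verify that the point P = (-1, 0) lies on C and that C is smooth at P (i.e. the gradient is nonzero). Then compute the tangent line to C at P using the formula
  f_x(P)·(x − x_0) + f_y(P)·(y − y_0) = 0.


Tangent line at P: -6*x + 2*y - 6 = 0.

Step 1: f(-1, 0) = 0, so P lies on C.
Step 2: partial derivatives
  f_x(x, y) = 4*x - 2*y - 2, f_y(x, y) = -2*x - 4*y.
  f_x(P) = -6, f_y(P) = 2 (gradient nonzero, so P is smooth).
Step 3: tangent line at P: -6·(x − -1) + 2·(y − 0) = 0.
Expanding: -6*x + 2*y - 6 = 0.


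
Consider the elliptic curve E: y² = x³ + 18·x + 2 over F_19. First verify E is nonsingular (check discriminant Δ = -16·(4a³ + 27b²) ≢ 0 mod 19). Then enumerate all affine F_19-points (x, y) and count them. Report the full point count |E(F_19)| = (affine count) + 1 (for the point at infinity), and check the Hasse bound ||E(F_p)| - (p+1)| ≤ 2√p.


Affine points = {(3, 8), (3, 11), (4, 9), (4, 10), (9, 0), (10, 2), (10, 17), (11, 7), (11, 12), (13, 1), (13, 18), (16, 4), (16, 15)}; affine count = 13; |E(F_19)| = 14.

Discriminant check: Δ ∝ 4a³ + 27b² = 4·18³ + 27·2² = 4·5832 + 27·4 ≡ 9 (mod 19). Nonzero ⇒ E is nonsingular.
For each x ∈ F_19, compute rhs = x³ + 18·x + 2 mod 19, then count y ∈ F_19 with y² ≡ rhs.
  x = 0: rhs = 2, matching y values: none (0 points).
  x = 1: rhs = 2, matching y values: none (0 points).
  x = 2: rhs = 8, matching y values: none (0 points).
  x = 3: rhs = 7, matching y values: 8, 11 (2 points).
  x = 4: rhs = 5, matching y values: 9, 10 (2 points).
  x = 5: rhs = 8, matching y values: none (0 points).
  x = 6: rhs = 3, matching y values: none (0 points).
  x = 7: rhs = 15, matching y values: none (0 points).
  x = 8: rhs = 12, matching y values: none (0 points).
  x = 9: rhs = 0, matching y values: 0 (1 points).
  x = 10: rhs = 4, matching y values: 2, 17 (2 points).
  x = 11: rhs = 11, matching y values: 7, 12 (2 points).
  x = 12: rhs = 8, matching y values: none (0 points).
  x = 13: rhs = 1, matching y values: 1, 18 (2 points).
  x = 14: rhs = 15, matching y values: none (0 points).
  x = 15: rhs = 18, matching y values: none (0 points).
  x = 16: rhs = 16, matching y values: 4, 15 (2 points).
  x = 17: rhs = 15, matching y values: none (0 points).
  x = 18: rhs = 2, matching y values: none (0 points).
Total affine count: 13.
Full point count |E(F_19)| = 13 + 1 = 14.
Hasse bound: |14 − (19+1)| = |-6| = 6 ≤ 2√19 ≈ 8.7178 ✓.


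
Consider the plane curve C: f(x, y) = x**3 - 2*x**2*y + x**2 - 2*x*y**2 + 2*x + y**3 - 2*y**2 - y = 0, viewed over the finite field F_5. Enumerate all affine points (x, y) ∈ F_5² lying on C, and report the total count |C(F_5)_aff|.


Affine F_5-points: {(0, 0), (1, 2), (3, 2), (3, 3), (4, 2), (4, 4)}; count = 6.

For each of the 25 pairs (x, y) ∈ F_5², evaluate f(x, y) mod 5. Record the zeros.
  x = 0: [0↦0, 1↦3, 2↦3, 3↦1, 4↦3]  zeros at y ∈ {0}
  x = 1: [0↦4, 1↦3, 2↦0, 3↦1, 4↦2]  zeros at y ∈ {2}
  x = 2: [0↦1, 1↦2, 2↦2, 3↦2, 4↦3]  zeros at y ∈ ∅
  x = 3: [0↦2, 1↦1, 2↦0, 3↦0, 4↦2]  zeros at y ∈ {2, 3}
  x = 4: [0↦3, 1↦1, 2↦0, 3↦1, 4↦0]  zeros at y ∈ {2, 4}
Collecting zeros: affine points = {(0, 0), (1, 2), (3, 2), (3, 3), (4, 2), (4, 4)}.
Total count |C(F_5)_aff| = 6.


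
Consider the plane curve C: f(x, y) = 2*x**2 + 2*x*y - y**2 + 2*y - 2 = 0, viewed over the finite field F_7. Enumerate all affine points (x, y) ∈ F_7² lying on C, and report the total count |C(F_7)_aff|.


Affine F_7-points: {(1, 0), (1, 4), (2, 2), (2, 4), (3, 2), (3, 6), (5, 6), (6, 0)}; count = 8.

For each of the 49 pairs (x, y) ∈ F_7², evaluate f(x, y) mod 7. Record the zeros.
  x = 0: [0↦5, 1↦6, 2↦5, 3↦2, 4↦4, 5↦4, 6↦2]  zeros at y ∈ ∅
  x = 1: [0↦0, 1↦3, 2↦4, 3↦3, 4↦0, 5↦2, 6↦2]  zeros at y ∈ {0, 4}
  x = 2: [0↦6, 1↦4, 2↦0, 3↦1, 4↦0, 5↦4, 6↦6]  zeros at y ∈ {2, 4}
  x = 3: [0↦2, 1↦2, 2↦0, 3↦3, 4↦4, 5↦3, 6↦0]  zeros at y ∈ {2, 6}
  x = 4: [0↦2, 1↦4, 2↦4, 3↦2, 4↦5, 5↦6, 6↦5]  zeros at y ∈ ∅
  x = 5: [0↦6, 1↦3, 2↦5, 3↦5, 4↦3, 5↦6, 6↦0]  zeros at y ∈ {6}
  x = 6: [0↦0, 1↦6, 2↦3, 3↦5, 4↦5, 5↦3, 6↦6]  zeros at y ∈ {0}
Collecting zeros: affine points = {(1, 0), (1, 4), (2, 2), (2, 4), (3, 2), (3, 6), (5, 6), (6, 0)}.
Total count |C(F_7)_aff| = 8.


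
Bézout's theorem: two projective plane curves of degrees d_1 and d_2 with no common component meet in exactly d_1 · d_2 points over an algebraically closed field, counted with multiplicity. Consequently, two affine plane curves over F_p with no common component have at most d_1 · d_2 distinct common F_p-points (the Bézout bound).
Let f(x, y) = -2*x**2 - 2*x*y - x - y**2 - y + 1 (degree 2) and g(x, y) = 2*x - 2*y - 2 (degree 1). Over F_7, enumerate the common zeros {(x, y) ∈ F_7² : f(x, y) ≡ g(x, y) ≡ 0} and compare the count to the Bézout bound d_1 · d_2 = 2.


Common zeros: ∅; count = 0; Bézout bound = 2.

deg(f) = 2, deg(g) = 1, so Bézout bound = 2.
Scan x ∈ F_7. For each x, list the y ∈ F_7 with f(x, y) ≡ 0 and those with g(x, y) ≡ 0 (mod 7); the common zeros in that column are the intersection.
  x = 0: f ≡ 0 at y ∈ ∅; g ≡ 0 at y ∈ {6}; common: ∅.
  x = 1: f ≡ 0 at y ∈ {5, 6}; g ≡ 0 at y ∈ {0}; common: ∅.
  x = 2: f ≡ 0 at y ∈ ∅; g ≡ 0 at y ∈ {1}; common: ∅.
  x = 3: f ≡ 0 at y ∈ {1, 6}; g ≡ 0 at y ∈ {2}; common: ∅.
  x = 4: f ≡ 0 at y ∈ {0, 5}; g ≡ 0 at y ∈ {3}; common: ∅.
  x = 5: f ≡ 0 at y ∈ ∅; g ≡ 0 at y ∈ {4}; common: ∅.
  x = 6: f ≡ 0 at y ∈ {0, 1}; g ≡ 0 at y ∈ {5}; common: ∅.
Collecting: common zeros = ∅, so the count is 0.
Comparison with the Bézout bound: 0 ≤ 2 = deg(f)·deg(g), as expected for curves with no common component (the affine F_7-count falls short of the bound because intersections may lie at infinity, over extension fields, or carry multiplicity).


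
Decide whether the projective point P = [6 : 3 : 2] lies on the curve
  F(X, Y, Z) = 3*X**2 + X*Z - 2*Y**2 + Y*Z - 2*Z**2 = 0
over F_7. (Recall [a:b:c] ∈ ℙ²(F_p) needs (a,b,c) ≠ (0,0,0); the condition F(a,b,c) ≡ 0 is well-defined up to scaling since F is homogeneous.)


F(6,3,2) ≡ 2 (mod 7); P is NOT on the curve.

Evaluate F(6, 3, 2) term-by-term (mod 7).
  3*X**2 ↦ 3·36·1·1 = 108
  X*Z ↦ 1·6·1·2 = 12
  -2*Y**2 ↦ -2·1·9·1 = -18
  Y*Z ↦ 1·1·3·2 = 6
  -2*Z**2 ↦ -2·1·1·4 = -8
Sum: F(6, 3, 2) = (108) + (12) + (-18) + (6) + (-8) = 100.
Reducing mod 7: 100 ≡ 2 (mod 7).
Since F(a, b, c) ≡ 2 ≠ 0 (mod 7), P does NOT lie on the curve.


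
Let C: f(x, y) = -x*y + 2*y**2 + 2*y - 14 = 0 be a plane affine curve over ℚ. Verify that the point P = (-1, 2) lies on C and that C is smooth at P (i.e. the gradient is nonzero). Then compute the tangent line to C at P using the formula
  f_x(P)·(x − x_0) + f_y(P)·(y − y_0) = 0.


Tangent line at P: -2*x + 11*y - 24 = 0.

Step 1: f(-1, 2) = 0, so P lies on C.
Step 2: partial derivatives
  f_x(x, y) = -y, f_y(x, y) = -x + 4*y + 2.
  f_x(P) = -2, f_y(P) = 11 (gradient nonzero, so P is smooth).
Step 3: tangent line at P: -2·(x − -1) + 11·(y − 2) = 0.
Expanding: -2*x + 11*y - 24 = 0.


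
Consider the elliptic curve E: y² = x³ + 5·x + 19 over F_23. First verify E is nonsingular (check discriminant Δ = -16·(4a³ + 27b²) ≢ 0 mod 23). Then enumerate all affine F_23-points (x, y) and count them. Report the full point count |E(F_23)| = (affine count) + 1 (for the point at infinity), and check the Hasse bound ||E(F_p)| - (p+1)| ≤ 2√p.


Affine points = {(1, 5), (1, 18), (5, 10), (5, 13), (6, 9), (6, 14), (7, 11), (7, 12), (11, 5), (11, 18), (12, 6), (12, 17), (13, 2), (13, 21), (14, 2), (14, 21), (16, 3), (16, 20), (17, 7), (17, 16), (19, 2), (19, 21), (20, 0), (21, 1), (21, 22), (22, 6), (22, 17)}; affine count = 27; |E(F_23)| = 28.

Discriminant check: Δ ∝ 4a³ + 27b² = 4·5³ + 27·19² = 4·125 + 27·361 ≡ 12 (mod 23). Nonzero ⇒ E is nonsingular.
For each x ∈ F_23, compute rhs = x³ + 5·x + 19 mod 23, then count y ∈ F_23 with y² ≡ rhs.
  x = 0: rhs = 19, matching y values: none (0 points).
  x = 1: rhs = 2, matching y values: 5, 18 (2 points).
  x = 2: rhs = 14, matching y values: none (0 points).
  x = 3: rhs = 15, matching y values: none (0 points).
  x = 4: rhs = 11, matching y values: none (0 points).
  x = 5: rhs = 8, matching y values: 10, 13 (2 points).
  x = 6: rhs = 12, matching y values: 9, 14 (2 points).
  x = 7: rhs = 6, matching y values: 11, 12 (2 points).
  x = 8: rhs = 19, matching y values: none (0 points).
  x = 9: rhs = 11, matching y values: none (0 points).
  x = 10: rhs = 11, matching y values: none (0 points).
  x = 11: rhs = 2, matching y values: 5, 18 (2 points).
  x = 12: rhs = 13, matching y values: 6, 17 (2 points).
  x = 13: rhs = 4, matching y values: 2, 21 (2 points).
  x = 14: rhs = 4, matching y values: 2, 21 (2 points).
  x = 15: rhs = 19, matching y values: none (0 points).
  x = 16: rhs = 9, matching y values: 3, 20 (2 points).
  x = 17: rhs = 3, matching y values: 7, 16 (2 points).
  x = 18: rhs = 7, matching y values: none (0 points).
  x = 19: rhs = 4, matching y values: 2, 21 (2 points).
  x = 20: rhs = 0, matching y values: 0 (1 points).
  x = 21: rhs = 1, matching y values: 1, 22 (2 points).
  x = 22: rhs = 13, matching y values: 6, 17 (2 points).
Total affine count: 27.
Full point count |E(F_23)| = 27 + 1 = 28.
Hasse bound: |28 − (23+1)| = |4| = 4 ≤ 2√23 ≈ 9.5917 ✓.


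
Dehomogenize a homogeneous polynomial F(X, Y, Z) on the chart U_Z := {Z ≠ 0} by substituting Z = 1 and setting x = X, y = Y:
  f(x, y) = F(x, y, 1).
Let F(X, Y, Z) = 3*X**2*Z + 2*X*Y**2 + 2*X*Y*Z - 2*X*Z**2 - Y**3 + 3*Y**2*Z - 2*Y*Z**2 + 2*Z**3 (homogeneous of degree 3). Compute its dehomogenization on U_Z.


f(x, y) = 3*x**2 + 2*x*y**2 + 2*x*y - 2*x - y**3 + 3*y**2 - 2*y + 2

On U_Z we set Z = 1. Each monomial c·X^i·Y^j·Z^k in F becomes c·x^i·y^j·1^k = c·x^i·y^j.
Substituting Z = 1: F(X, Y, 1) = 3*x**2 + 2*x*y**2 + 2*x*y - 2*x - y**3 + 3*y**2 - 2*y + 2.
Note: deg(f) ≤ deg(F) = 3; strict inequality happens when F is divisible by Z (lost terms).


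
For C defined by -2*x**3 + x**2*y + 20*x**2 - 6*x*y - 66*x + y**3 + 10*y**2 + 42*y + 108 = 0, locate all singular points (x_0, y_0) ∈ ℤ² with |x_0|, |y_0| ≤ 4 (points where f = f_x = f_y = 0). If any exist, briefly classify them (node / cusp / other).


Singular points: {(3, -3)}; classification: node.

Compute partial derivatives:
  f_x = -6*x**2 + 2*x*y + 40*x - 6*y - 66.
  f_y = x**2 - 6*x + 3*y**2 + 20*y + 42.
Scan x_0 ∈ {−4, ..., 4}. For each x_0, f_y(x_0, y) is a polynomial in y; find its integer roots y ∈ {−4, ..., 4}, then test f_x and f at those candidates.
  x = -4: f_y(-4, y) = 3*y**2 + 20*y + 82; no integer root y with |y| ≤ 4.
  x = -3: f_y(-3, y) = 3*y**2 + 20*y + 69; no integer root y with |y| ≤ 4.
  x = -2: f_y(-2, y) = 3*y**2 + 20*y + 58; no integer root y with |y| ≤ 4.
  x = -1: f_y(-1, y) = 3*y**2 + 20*y + 49; no integer root y with |y| ≤ 4.
  x = 0: f_y(0, y) = 3*y**2 + 20*y + 42; no integer root y with |y| ≤ 4.
  x = 1: f_y(1, y) = 3*y**2 + 20*y + 37; no integer root y with |y| ≤ 4.
  x = 2: f_y(2, y) = 3*y**2 + 20*y + 34; no integer root y with |y| ≤ 4.
  x = 3: f_y(3, y) = 3*y**2 + 20*y + 33; vanishes at y ∈ {-3}. (3, -3): f_x = 0, f = 0 — SINGULAR.
  x = 4: f_y(4, y) = 3*y**2 + 20*y + 34; no integer root y with |y| ≤ 4.
Only singular point on the grid: (3, -3).
Classify: substitute x = 3 + u, y = -3 + v and expand: f = -2*u**3 + u**2*v - u**2 + v**3 + v**2.
No constant or linear terms (consistent with a singular point). Quadratic part: -u**2 + v**2. Cubic part: -2*u**3 + u**2*v + v**3.
The quadratic part v**2 - u**2 = (v − u)(v + u) splits into two distinct linear factors, so there are two distinct tangent lines y − -3 = ±(x − 3) — this is a node (ordinary double point).
Classification: node.


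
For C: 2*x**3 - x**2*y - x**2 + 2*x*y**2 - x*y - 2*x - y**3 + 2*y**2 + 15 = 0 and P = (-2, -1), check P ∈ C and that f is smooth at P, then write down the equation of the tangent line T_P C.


Tangent line at P: 25*x - y + 49 = 0.

Step 1: f(-2, -1) = 0, so P lies on C.
Step 2: partial derivatives
  f_x(x, y) = 6*x**2 - 2*x*y - 2*x + 2*y**2 - y - 2, f_y(x, y) = -x**2 + 4*x*y - x - 3*y**2 + 4*y.
  f_x(P) = 25, f_y(P) = -1 (gradient nonzero, so P is smooth).
Step 3: tangent line at P: 25·(x − -2) + -1·(y − -1) = 0.
Expanding: 25*x - y + 49 = 0.


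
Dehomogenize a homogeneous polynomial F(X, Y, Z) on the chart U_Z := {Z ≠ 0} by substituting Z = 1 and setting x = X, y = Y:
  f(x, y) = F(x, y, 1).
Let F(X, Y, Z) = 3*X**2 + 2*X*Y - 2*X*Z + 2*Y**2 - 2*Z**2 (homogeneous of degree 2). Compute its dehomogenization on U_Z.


f(x, y) = 3*x**2 + 2*x*y - 2*x + 2*y**2 - 2

On U_Z we set Z = 1. Each monomial c·X^i·Y^j·Z^k in F becomes c·x^i·y^j·1^k = c·x^i·y^j.
Substituting Z = 1: F(X, Y, 1) = 3*x**2 + 2*x*y - 2*x + 2*y**2 - 2.
Note: deg(f) ≤ deg(F) = 2; strict inequality happens when F is divisible by Z (lost terms).


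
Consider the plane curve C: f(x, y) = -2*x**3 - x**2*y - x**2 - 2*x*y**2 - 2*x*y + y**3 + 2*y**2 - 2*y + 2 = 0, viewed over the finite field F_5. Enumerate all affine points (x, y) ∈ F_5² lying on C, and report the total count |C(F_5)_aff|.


Affine F_5-points: {(0, 4), (1, 1), (4, 2)}; count = 3.

For each of the 25 pairs (x, y) ∈ F_5², evaluate f(x, y) mod 5. Record the zeros.
  x = 0: [0↦2, 1↦3, 2↦4, 3↦1, 4↦0]  zeros at y ∈ {4}
  x = 1: [0↦4, 1↦0, 2↦2, 3↦1, 4↦3]  zeros at y ∈ {1}
  x = 2: [0↦2, 1↦1, 2↦2, 3↦1, 4↦4]  zeros at y ∈ ∅
  x = 3: [0↦4, 1↦4, 2↦2, 3↦4, 4↦1]  zeros at y ∈ ∅
  x = 4: [0↦3, 1↦2, 2↦0, 3↦3, 4↦2]  zeros at y ∈ {2}
Collecting zeros: affine points = {(0, 4), (1, 1), (4, 2)}.
Total count |C(F_5)_aff| = 3.


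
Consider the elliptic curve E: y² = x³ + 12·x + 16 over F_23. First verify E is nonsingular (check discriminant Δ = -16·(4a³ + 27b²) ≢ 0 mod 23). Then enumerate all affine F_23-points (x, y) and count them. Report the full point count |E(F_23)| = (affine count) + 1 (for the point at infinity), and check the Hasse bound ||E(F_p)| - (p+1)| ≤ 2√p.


Affine points = {(0, 4), (0, 19), (1, 11), (1, 12), (2, 5), (2, 18), (4, 6), (4, 17), (7, 11), (7, 12), (8, 7), (8, 16), (9, 5), (9, 18), (10, 3), (10, 20), (12, 5), (12, 18), (13, 0), (15, 11), (15, 12), (16, 7), (16, 16), (17, 2), (17, 21), (22, 7), (22, 16)}; affine count = 27; |E(F_23)| = 28.

Discriminant check: Δ ∝ 4a³ + 27b² = 4·12³ + 27·16² = 4·1728 + 27·256 ≡ 1 (mod 23). Nonzero ⇒ E is nonsingular.
For each x ∈ F_23, compute rhs = x³ + 12·x + 16 mod 23, then count y ∈ F_23 with y² ≡ rhs.
  x = 0: rhs = 16, matching y values: 4, 19 (2 points).
  x = 1: rhs = 6, matching y values: 11, 12 (2 points).
  x = 2: rhs = 2, matching y values: 5, 18 (2 points).
  x = 3: rhs = 10, matching y values: none (0 points).
  x = 4: rhs = 13, matching y values: 6, 17 (2 points).
  x = 5: rhs = 17, matching y values: none (0 points).
  x = 6: rhs = 5, matching y values: none (0 points).
  x = 7: rhs = 6, matching y values: 11, 12 (2 points).
  x = 8: rhs = 3, matching y values: 7, 16 (2 points).
  x = 9: rhs = 2, matching y values: 5, 18 (2 points).
  x = 10: rhs = 9, matching y values: 3, 20 (2 points).
  x = 11: rhs = 7, matching y values: none (0 points).
  x = 12: rhs = 2, matching y values: 5, 18 (2 points).
  x = 13: rhs = 0, matching y values: 0 (1 points).
  x = 14: rhs = 7, matching y values: none (0 points).
  x = 15: rhs = 6, matching y values: 11, 12 (2 points).
  x = 16: rhs = 3, matching y values: 7, 16 (2 points).
  x = 17: rhs = 4, matching y values: 2, 21 (2 points).
  x = 18: rhs = 15, matching y values: none (0 points).
  x = 19: rhs = 19, matching y values: none (0 points).
  x = 20: rhs = 22, matching y values: none (0 points).
  x = 21: rhs = 7, matching y values: none (0 points).
  x = 22: rhs = 3, matching y values: 7, 16 (2 points).
Total affine count: 27.
Full point count |E(F_23)| = 27 + 1 = 28.
Hasse bound: |28 − (23+1)| = |4| = 4 ≤ 2√23 ≈ 9.5917 ✓.


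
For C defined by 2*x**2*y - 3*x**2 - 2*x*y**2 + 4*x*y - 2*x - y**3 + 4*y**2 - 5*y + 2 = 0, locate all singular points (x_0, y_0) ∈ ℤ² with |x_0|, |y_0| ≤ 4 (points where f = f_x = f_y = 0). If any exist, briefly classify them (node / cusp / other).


Singular points: {(0, 1)}; classification: node.

Compute partial derivatives:
  f_x = 4*x*y - 6*x - 2*y**2 + 4*y - 2.
  f_y = 2*x**2 - 4*x*y + 4*x - 3*y**2 + 8*y - 5.
Scan x_0 ∈ {−4, ..., 4}. For each x_0, f_y(x_0, y) is a polynomial in y; find its integer roots y ∈ {−4, ..., 4}, then test f_x and f at those candidates.
  x = -4: f_y(-4, y) = -3*y**2 + 24*y + 11; no integer root y with |y| ≤ 4.
  x = -3: f_y(-3, y) = -3*y**2 + 20*y + 1; no integer root y with |y| ≤ 4.
  x = -2: f_y(-2, y) = -3*y**2 + 16*y - 5; no integer root y with |y| ≤ 4.
  x = -1: f_y(-1, y) = -3*y**2 + 12*y - 7; no integer root y with |y| ≤ 4.
  x = 0: f_y(0, y) = -3*y**2 + 8*y - 5; vanishes at y ∈ {1}. (0, 1): f_x = 0, f = 0 — SINGULAR.
  x = 1: f_y(1, y) = -3*y**2 + 4*y + 1; no integer root y with |y| ≤ 4.
  x = 2: f_y(2, y) = 11 - 3*y**2; no integer root y with |y| ≤ 4.
  x = 3: f_y(3, y) = -3*y**2 - 4*y + 25; no integer root y with |y| ≤ 4.
  x = 4: f_y(4, y) = -3*y**2 - 8*y + 43; no integer root y with |y| ≤ 4.
Only singular point on the grid: (0, 1).
Classify: substitute x = 0 + u, y = 1 + v and expand: f = 2*u**2*v - u**2 - 2*u*v**2 - v**3 + v**2.
No constant or linear terms (consistent with a singular point). Quadratic part: -u**2 + v**2. Cubic part: 2*u**2*v - 2*u*v**2 - v**3.
The quadratic part v**2 - u**2 = (v − u)(v + u) splits into two distinct linear factors, so there are two distinct tangent lines y − 1 = ±(x − 0) — this is a node (ordinary double point).
Classification: node.


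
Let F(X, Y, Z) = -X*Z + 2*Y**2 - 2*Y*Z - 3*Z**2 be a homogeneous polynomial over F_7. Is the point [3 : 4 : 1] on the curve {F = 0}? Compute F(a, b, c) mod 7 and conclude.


F(3,4,1) ≡ 4 (mod 7); P is NOT on the curve.

Evaluate F(3, 4, 1) term-by-term (mod 7).
  -X*Z ↦ -1·3·1·1 = -3
  2*Y**2 ↦ 2·1·16·1 = 32
  -2*Y*Z ↦ -2·1·4·1 = -8
  -3*Z**2 ↦ -3·1·1·1 = -3
Sum: F(3, 4, 1) = (-3) + (32) + (-8) + (-3) = 18.
Reducing mod 7: 18 ≡ 4 (mod 7).
Since F(a, b, c) ≡ 4 ≠ 0 (mod 7), P does NOT lie on the curve.


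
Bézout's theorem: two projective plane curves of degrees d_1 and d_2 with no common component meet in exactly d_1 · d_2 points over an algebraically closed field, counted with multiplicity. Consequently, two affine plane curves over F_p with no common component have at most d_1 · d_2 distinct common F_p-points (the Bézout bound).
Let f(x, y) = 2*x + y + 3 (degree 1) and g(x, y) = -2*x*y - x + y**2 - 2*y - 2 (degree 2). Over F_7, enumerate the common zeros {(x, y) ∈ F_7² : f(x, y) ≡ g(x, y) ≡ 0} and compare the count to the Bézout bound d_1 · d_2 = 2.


Common zeros: {(1, 2), (6, 6)}; count = 2; Bézout bound = 2.

deg(f) = 1, deg(g) = 2, so Bézout bound = 2.
Scan x ∈ F_7. For each x, list the y ∈ F_7 with f(x, y) ≡ 0 and those with g(x, y) ≡ 0 (mod 7); the common zeros in that column are the intersection.
  x = 0: f ≡ 0 at y ∈ {4}; g ≡ 0 at y ∈ ∅; common: ∅.
  x = 1: f ≡ 0 at y ∈ {2}; g ≡ 0 at y ∈ {2}; common: {2}.
  x = 2: f ≡ 0 at y ∈ {0}; g ≡ 0 at y ∈ ∅; common: ∅.
  x = 3: f ≡ 0 at y ∈ {5}; g ≡ 0 at y ∈ {4}; common: ∅.
  x = 4: f ≡ 0 at y ∈ {3}; g ≡ 0 at y ∈ ∅; common: ∅.
  x = 5: f ≡ 0 at y ∈ {1}; g ≡ 0 at y ∈ {0, 5}; common: ∅.
  x = 6: f ≡ 0 at y ∈ {6}; g ≡ 0 at y ∈ {1, 6}; common: {6}.
Collecting: common zeros = {(1, 2), (6, 6)}, so the count is 2.
Comparison with the Bézout bound: 2 ≤ 2 = deg(f)·deg(g), as expected for curves with no common component (the bound is attained).


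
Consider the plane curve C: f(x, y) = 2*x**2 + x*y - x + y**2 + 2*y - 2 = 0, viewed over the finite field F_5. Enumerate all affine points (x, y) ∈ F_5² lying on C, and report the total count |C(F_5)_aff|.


Affine F_5-points: {(2, 3)}; count = 1.

For each of the 25 pairs (x, y) ∈ F_5², evaluate f(x, y) mod 5. Record the zeros.
  x = 0: [0↦3, 1↦1, 2↦1, 3↦3, 4↦2]  zeros at y ∈ ∅
  x = 1: [0↦4, 1↦3, 2↦4, 3↦2, 4↦2]  zeros at y ∈ ∅
  x = 2: [0↦4, 1↦4, 2↦1, 3↦0, 4↦1]  zeros at y ∈ {3}
  x = 3: [0↦3, 1↦4, 2↦2, 3↦2, 4↦4]  zeros at y ∈ ∅
  x = 4: [0↦1, 1↦3, 2↦2, 3↦3, 4↦1]  zeros at y ∈ ∅
Collecting zeros: affine points = {(2, 3)}.
Total count |C(F_5)_aff| = 1.


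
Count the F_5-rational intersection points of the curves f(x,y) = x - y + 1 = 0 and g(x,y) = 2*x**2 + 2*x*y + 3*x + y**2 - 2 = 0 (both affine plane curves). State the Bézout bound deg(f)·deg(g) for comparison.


Common zeros: {(3, 4)}; count = 1; Bézout bound = 2.

deg(f) = 1, deg(g) = 2, so Bézout bound = 2.
Scan x ∈ F_5. For each x, list the y ∈ F_5 with f(x, y) ≡ 0 and those with g(x, y) ≡ 0 (mod 5); the common zeros in that column are the intersection.
  x = 0: f ≡ 0 at y ∈ {1}; g ≡ 0 at y ∈ ∅; common: ∅.
  x = 1: f ≡ 0 at y ∈ {2}; g ≡ 0 at y ∈ ∅; common: ∅.
  x = 2: f ≡ 0 at y ∈ {3}; g ≡ 0 at y ∈ ∅; common: ∅.
  x = 3: f ≡ 0 at y ∈ {4}; g ≡ 0 at y ∈ {0, 4}; common: {4}.
  x = 4: f ≡ 0 at y ∈ {0}; g ≡ 0 at y ∈ {3, 4}; common: ∅.
Collecting: common zeros = {(3, 4)}, so the count is 1.
Comparison with the Bézout bound: 1 ≤ 2 = deg(f)·deg(g), as expected for curves with no common component (the affine F_5-count falls short of the bound because intersections may lie at infinity, over extension fields, or carry multiplicity).


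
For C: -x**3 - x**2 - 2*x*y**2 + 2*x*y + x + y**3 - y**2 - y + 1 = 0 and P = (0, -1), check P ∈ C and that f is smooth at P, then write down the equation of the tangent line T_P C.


Tangent line at P: -3*x + 4*y + 4 = 0.

Step 1: f(0, -1) = 0, so P lies on C.
Step 2: partial derivatives
  f_x(x, y) = -3*x**2 - 2*x - 2*y**2 + 2*y + 1, f_y(x, y) = -4*x*y + 2*x + 3*y**2 - 2*y - 1.
  f_x(P) = -3, f_y(P) = 4 (gradient nonzero, so P is smooth).
Step 3: tangent line at P: -3·(x − 0) + 4·(y − -1) = 0.
Expanding: -3*x + 4*y + 4 = 0.


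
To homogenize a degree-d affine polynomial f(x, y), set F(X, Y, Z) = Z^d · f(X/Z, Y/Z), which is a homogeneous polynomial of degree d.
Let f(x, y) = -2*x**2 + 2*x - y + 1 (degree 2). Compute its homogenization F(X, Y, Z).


F(X, Y, Z) = -2*X**2 + 2*X*Z - Y*Z + Z**2

deg(f) = 2.
Substitute x = X/Z, y = Y/Z into f, then multiply by Z^2.
  monomial -2·x^2·y^0 ↦ -2·X^2·Y^0·Z^0.
  monomial 2·x^1·y^0 ↦ 2·X^1·Y^0·Z^1.
  monomial -1·x^0·y^1 ↦ -1·X^0·Y^1·Z^1.
  monomial 1·x^0·y^0 ↦ 1·X^0·Y^0·Z^2.
Collecting: F(X, Y, Z) = -2*X**2 + 2*X*Z - Y*Z + Z**2.


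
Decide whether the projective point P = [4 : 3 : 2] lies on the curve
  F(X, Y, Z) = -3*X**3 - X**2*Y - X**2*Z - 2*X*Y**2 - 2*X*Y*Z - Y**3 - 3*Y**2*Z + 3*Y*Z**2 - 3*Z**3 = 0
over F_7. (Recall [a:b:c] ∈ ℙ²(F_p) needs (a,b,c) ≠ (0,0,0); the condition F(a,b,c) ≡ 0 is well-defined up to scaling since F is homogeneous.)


F(4,3,2) ≡ 1 (mod 7); P is NOT on the curve.

Evaluate F(4, 3, 2) term-by-term (mod 7).
  -3*X**3 ↦ -3·64·1·1 = -192
  -X**2*Y ↦ -1·16·3·1 = -48
  -X**2*Z ↦ -1·16·1·2 = -32
  -2*X*Y**2 ↦ -2·4·9·1 = -72
  -2*X*Y*Z ↦ -2·4·3·2 = -48
  -Y**3 ↦ -1·1·27·1 = -27
  -3*Y**2*Z ↦ -3·1·9·2 = -54
  3*Y*Z**2 ↦ 3·1·3·4 = 36
  -3*Z**3 ↦ -3·1·1·8 = -24
Sum: F(4, 3, 2) = (-192) + (-48) + (-32) + (-72) + (-48) + (-27) + (-54) + (36) + (-24) = -461.
Reducing mod 7: -461 ≡ 1 (mod 7).
Since F(a, b, c) ≡ 1 ≠ 0 (mod 7), P does NOT lie on the curve.


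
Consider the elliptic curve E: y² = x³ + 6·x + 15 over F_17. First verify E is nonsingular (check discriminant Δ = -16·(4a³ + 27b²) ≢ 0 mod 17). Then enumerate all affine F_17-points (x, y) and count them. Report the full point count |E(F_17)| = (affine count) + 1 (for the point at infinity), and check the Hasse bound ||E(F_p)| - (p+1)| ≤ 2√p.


Affine points = {(0, 7), (0, 10), (2, 1), (2, 16), (3, 3), (3, 14), (4, 1), (4, 16), (5, 0), (7, 3), (7, 14), (9, 4), (9, 13), (10, 2), (10, 15), (11, 1), (11, 16), (12, 8), (12, 9), (14, 2), (14, 15), (16, 5), (16, 12)}; affine count = 23; |E(F_17)| = 24.

Discriminant check: Δ ∝ 4a³ + 27b² = 4·6³ + 27·15² = 4·216 + 27·225 ≡ 3 (mod 17). Nonzero ⇒ E is nonsingular.
For each x ∈ F_17, compute rhs = x³ + 6·x + 15 mod 17, then count y ∈ F_17 with y² ≡ rhs.
  x = 0: rhs = 15, matching y values: 7, 10 (2 points).
  x = 1: rhs = 5, matching y values: none (0 points).
  x = 2: rhs = 1, matching y values: 1, 16 (2 points).
  x = 3: rhs = 9, matching y values: 3, 14 (2 points).
  x = 4: rhs = 1, matching y values: 1, 16 (2 points).
  x = 5: rhs = 0, matching y values: 0 (1 points).
  x = 6: rhs = 12, matching y values: none (0 points).
  x = 7: rhs = 9, matching y values: 3, 14 (2 points).
  x = 8: rhs = 14, matching y values: none (0 points).
  x = 9: rhs = 16, matching y values: 4, 13 (2 points).
  x = 10: rhs = 4, matching y values: 2, 15 (2 points).
  x = 11: rhs = 1, matching y values: 1, 16 (2 points).
  x = 12: rhs = 13, matching y values: 8, 9 (2 points).
  x = 13: rhs = 12, matching y values: none (0 points).
  x = 14: rhs = 4, matching y values: 2, 15 (2 points).
  x = 15: rhs = 12, matching y values: none (0 points).
  x = 16: rhs = 8, matching y values: 5, 12 (2 points).
Total affine count: 23.
Full point count |E(F_17)| = 23 + 1 = 24.
Hasse bound: |24 − (17+1)| = |6| = 6 ≤ 2√17 ≈ 8.2462 ✓.
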